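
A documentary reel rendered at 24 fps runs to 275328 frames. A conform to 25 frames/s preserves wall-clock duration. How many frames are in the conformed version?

Target frames = source frames × (target rate / source rate) = 275328 × (25)/(24) = 275328 × 25/24 = 286800.

286800 frames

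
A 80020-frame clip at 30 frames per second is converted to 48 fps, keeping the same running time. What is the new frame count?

Target frames = source frames × (target rate / source rate) = 80020 × (48)/(30) = 80020 × 8/5 = 128032.

128032 frames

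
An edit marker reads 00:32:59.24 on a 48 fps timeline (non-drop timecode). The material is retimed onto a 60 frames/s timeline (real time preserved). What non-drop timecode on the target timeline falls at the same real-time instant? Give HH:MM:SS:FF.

Source frame index: (0×3600 + 32×60 + 59) × 48 + 24 = 95016.
Real time: 95016 / (48) = 3959/2 s.
Target frame: (3959/2) × (60) = 118770.
At 60 labels/s: frame 118770 → 00:32:59:30.

00:32:59:30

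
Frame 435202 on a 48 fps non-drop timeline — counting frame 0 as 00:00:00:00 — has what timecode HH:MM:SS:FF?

02:31:06:34

435202 ÷ 48 = 9066 full seconds, remainder 34 frames.
9066 s = 2 h 31 min 6 s.
Timecode: 02:31:06:34.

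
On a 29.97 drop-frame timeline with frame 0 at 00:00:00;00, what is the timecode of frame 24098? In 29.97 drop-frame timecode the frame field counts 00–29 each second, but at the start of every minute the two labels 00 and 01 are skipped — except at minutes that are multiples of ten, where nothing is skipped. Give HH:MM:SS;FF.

Each 10-minute DF block holds 10 × 60 × 30 − 9 × 2 = 17982 frames. 24098 ÷ 17982 → 1 full block, remainder 6116.
Within the partial block the first minute is 1800 frames and each further minute 1798, so 3 further minute boundaries passed. Total skipped labels = 18 × 1 + 2 × 3 = 24.
Non-drop label index = 24098 + 24 = 24122; at 30 labels/s that is 00:13:24:02, i.e. DF 00:13:24;02.

00:13:24;02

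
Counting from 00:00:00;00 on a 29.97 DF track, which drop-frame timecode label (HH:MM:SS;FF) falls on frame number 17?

Ten DF minutes hold 17982 frames, so frame 17 lies in block 0 (frames 0–17981) with 17 frames into that block.
The block's first minute is 1800 frames and the rest 1798 each; 17 frames reaches minute 0, so 0 × 18 + 0 × 2 = 0 labels have been skipped so far.
Adding those back, label number 17 + 0 = 17 at 30 labels/s is 0 s + 17 f = 0 h 0 min 0 s frame 17, i.e. 00:00:00;17.

00:00:00;17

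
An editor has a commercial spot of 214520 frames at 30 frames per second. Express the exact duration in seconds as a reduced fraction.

21452/3 seconds

Running time = 214520 ÷ (30) = 214520 × 1/30 = 21452/3 s.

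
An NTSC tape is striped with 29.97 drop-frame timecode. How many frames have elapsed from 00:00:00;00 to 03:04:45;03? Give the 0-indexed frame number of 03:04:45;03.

Complete 10-minute blocks: 18, each 17982 frames → 323676.
Remaining 4 whole minutes in the current block: 1800 + 3 × 1798 = 7194 frames.
Within the current minute: 45 × 30 + 3 − 2 = 1351 (labels ;00/;01 skipped at this minute). Total = 323676 + 7194 + 1351 = 332221.

332221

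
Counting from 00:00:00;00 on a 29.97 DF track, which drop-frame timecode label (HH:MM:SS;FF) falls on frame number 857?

Ten DF minutes hold 17982 frames, so frame 857 lies in block 0 (frames 0–17981) with 857 frames into that block.
The block's first minute is 1800 frames and the rest 1798 each; 857 frames reaches minute 0, so 0 × 18 + 0 × 2 = 0 labels have been skipped so far.
Adding those back, label number 857 + 0 = 857 at 30 labels/s is 28 s + 17 f = 0 h 0 min 28 s frame 17, i.e. 00:00:28;17.

00:00:28;17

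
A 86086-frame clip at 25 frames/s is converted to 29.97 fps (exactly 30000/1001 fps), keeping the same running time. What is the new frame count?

103200 frames

Target frames = source frames × (target rate / source rate) = 86086 × (30000/1001)/(25) = 86086 × 1200/1001 = 103200.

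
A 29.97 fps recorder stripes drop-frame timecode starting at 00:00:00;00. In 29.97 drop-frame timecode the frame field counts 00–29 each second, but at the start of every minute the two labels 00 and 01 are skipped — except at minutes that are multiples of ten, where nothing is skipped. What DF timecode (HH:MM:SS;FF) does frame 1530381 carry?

14:11:03;23

Ten DF minutes hold 17982 frames, so frame 1530381 lies in block 85 (frames 1528470–1546451) with 1911 frames into that block.
The block's first minute is 1800 frames and the rest 1798 each; 1911 frames reaches minute 1, so 85 × 18 + 1 × 2 = 1532 labels have been skipped so far.
Adding those back, label number 1530381 + 1532 = 1531913 at 30 labels/s is 51063 s + 23 f = 14 h 11 min 3 s frame 23, i.e. 14:11:03;23.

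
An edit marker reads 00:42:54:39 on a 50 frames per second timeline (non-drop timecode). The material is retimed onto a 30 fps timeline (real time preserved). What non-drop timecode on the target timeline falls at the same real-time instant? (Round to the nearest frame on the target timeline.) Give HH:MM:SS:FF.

Source frame index: (0×3600 + 42×60 + 54) × 50 + 39 = 128739.
Real time: 128739 / (50) = 128739/50 s.
Target frame: (128739/50) × (30) = 386217/5 ≈ 77243.400 → 77243.
At 30 labels/s: frame 77243 → 00:42:54:23.

00:42:54:23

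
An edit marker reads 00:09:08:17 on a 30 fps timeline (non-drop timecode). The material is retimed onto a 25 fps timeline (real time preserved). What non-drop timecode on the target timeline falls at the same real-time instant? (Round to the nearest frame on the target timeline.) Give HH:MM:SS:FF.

00:09:08:14

Source frame index: (0×3600 + 9×60 + 8) × 30 + 17 = 16457.
Real time: 16457 / (30) = 16457/30 s.
Target frame: (16457/30) × (25) = 82285/6 ≈ 13714.167 → 13714.
At 25 labels/s: frame 13714 → 00:09:08:14.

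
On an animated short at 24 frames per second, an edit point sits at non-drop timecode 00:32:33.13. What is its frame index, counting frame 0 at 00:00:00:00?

Total seconds to the label: (0 × 3600 + 32 × 60 + 33) = 1953.
Frame index = 1953 × 24 + 13 = 46885.

frame 46885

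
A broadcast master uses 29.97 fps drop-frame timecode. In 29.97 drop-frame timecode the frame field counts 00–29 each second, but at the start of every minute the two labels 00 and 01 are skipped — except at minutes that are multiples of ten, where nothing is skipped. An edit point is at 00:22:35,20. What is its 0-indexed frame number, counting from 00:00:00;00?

40630

Complete 10-minute blocks: 2, each 17982 frames → 35964.
Remaining 2 whole minutes in the current block: 1800 + 1 × 1798 = 3598 frames.
Within the current minute: 35 × 30 + 20 − 2 = 1068 (labels ;00/;01 skipped at this minute). Total = 35964 + 3598 + 1068 = 40630.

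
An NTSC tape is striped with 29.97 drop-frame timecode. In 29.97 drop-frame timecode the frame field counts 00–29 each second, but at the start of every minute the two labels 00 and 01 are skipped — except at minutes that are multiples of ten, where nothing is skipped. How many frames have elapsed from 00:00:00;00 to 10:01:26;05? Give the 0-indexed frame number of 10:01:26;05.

1081503

As if non-drop at 30 labels/s: (10 × 3600 + 1 × 60 + 26) × 30 + 5 = 1082585.
Minute boundaries passed: 601; those not divisible by 10: 601 − 60 = 541; dropped labels = 2 × 541 = 1082.
Actual frame index = 1082585 − 1082 = 1081503.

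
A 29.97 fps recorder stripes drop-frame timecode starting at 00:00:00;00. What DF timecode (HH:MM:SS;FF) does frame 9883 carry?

00:05:29;23

Each 10-minute DF block holds 10 × 60 × 30 − 9 × 2 = 17982 frames. 9883 ÷ 17982 → 0 full blocks, remainder 9883.
Within the partial block the first minute is 1800 frames and each further minute 1798, so 5 further minute boundaries passed. Total skipped labels = 18 × 0 + 2 × 5 = 10.
Non-drop label index = 9883 + 10 = 9893; at 30 labels/s that is 00:05:29:23, i.e. DF 00:05:29;23.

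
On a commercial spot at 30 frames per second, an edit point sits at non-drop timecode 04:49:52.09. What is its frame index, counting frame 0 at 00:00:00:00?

frame 521769

Total seconds to the label: (4 × 3600 + 49 × 60 + 52) = 17392.
Frame index = 17392 × 30 + 9 = 521769.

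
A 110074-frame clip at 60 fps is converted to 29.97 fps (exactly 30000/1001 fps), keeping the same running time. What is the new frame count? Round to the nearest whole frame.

Frames at target rate = 110074 × (30000/1001) / (60) = 55037000/1001 ≈ 54982.018.
Nearest whole frame: 54982.

54982 frames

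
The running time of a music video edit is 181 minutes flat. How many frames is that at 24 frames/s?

181 min = 10860 s.
Frames = 10860 × 24 = 260640.

260640 frames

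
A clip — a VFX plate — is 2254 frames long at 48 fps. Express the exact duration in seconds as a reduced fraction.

Running time = 2254 ÷ (48) = 2254 × 1/48 = 1127/24 s.

1127/24 seconds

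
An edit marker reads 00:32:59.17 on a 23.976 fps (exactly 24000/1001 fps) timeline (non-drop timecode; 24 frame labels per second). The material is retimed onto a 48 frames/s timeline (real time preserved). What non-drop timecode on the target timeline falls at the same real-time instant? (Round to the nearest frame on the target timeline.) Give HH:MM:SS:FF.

00:33:01:33

Source frame index: (0×3600 + 32×60 + 59) × 24 + 17 = 47513.
Real time: 47513 / (24000/1001) = 47560513/24000 s.
Target frame: (47560513/24000) × (48) = 47560513/500 ≈ 95121.026 → 95121.
At 48 labels/s: frame 95121 → 00:33:01:33.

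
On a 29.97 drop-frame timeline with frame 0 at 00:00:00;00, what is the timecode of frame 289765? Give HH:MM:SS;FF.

02:41:08;15

Ten DF minutes hold 17982 frames, so frame 289765 lies in block 16 (frames 287712–305693) with 2053 frames into that block.
The block's first minute is 1800 frames and the rest 1798 each; 2053 frames reaches minute 1, so 16 × 18 + 1 × 2 = 290 labels have been skipped so far.
Adding those back, label number 289765 + 290 = 290055 at 30 labels/s is 9668 s + 15 f = 2 h 41 min 8 s frame 15, i.e. 02:41:08;15.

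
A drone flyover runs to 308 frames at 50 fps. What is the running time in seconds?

6.16 seconds

Running time = 308 / (50) = 6.16 s.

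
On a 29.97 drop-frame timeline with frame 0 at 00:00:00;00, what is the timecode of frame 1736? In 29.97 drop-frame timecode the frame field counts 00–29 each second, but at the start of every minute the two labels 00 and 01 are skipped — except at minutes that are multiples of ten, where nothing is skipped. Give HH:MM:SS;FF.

Each 10-minute DF block holds 10 × 60 × 30 − 9 × 2 = 17982 frames. 1736 ÷ 17982 → 0 full blocks, remainder 1736.
Within the partial block the first minute is 1800 frames and each further minute 1798, so 0 further minute boundaries passed. Total skipped labels = 18 × 0 + 2 × 0 = 0.
Non-drop label index = 1736 + 0 = 1736; at 30 labels/s that is 00:00:57:26, i.e. DF 00:00:57;26.

00:00:57;26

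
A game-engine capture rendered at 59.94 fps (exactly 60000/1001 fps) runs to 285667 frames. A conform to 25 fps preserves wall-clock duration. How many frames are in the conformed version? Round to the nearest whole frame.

Frames at target rate = 285667 × (25) / (60000/1001) = 285952667/2400 ≈ 119146.945.
Nearest whole frame: 119147.

119147 frames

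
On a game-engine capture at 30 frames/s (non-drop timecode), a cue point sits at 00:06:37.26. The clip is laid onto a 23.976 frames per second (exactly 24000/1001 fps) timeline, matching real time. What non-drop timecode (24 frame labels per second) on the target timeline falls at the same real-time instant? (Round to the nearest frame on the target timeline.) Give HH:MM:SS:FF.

Source frame index: (0×3600 + 6×60 + 37) × 30 + 26 = 11936.
Real time: 11936 / (30) = 5968/15 s.
Target frame: (5968/15) × (24000/1001) = 9548800/1001 ≈ 9539.261 → 9539.
At 24 labels/s: frame 9539 → 00:06:37:11.

00:06:37:11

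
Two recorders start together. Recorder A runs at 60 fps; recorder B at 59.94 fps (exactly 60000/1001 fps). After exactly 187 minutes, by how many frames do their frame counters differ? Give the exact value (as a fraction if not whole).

61200/91 frames

187 min = 11220 s.
A emits 60 × 11220 = 673200 frames; B emits 60000/1001 × 11220 = 61200000/91.
Difference = 61200/91 frames (≈ 672.5275); B is behind A.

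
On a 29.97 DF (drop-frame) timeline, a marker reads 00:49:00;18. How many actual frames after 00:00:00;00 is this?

Complete 10-minute blocks: 4, each 17982 frames → 71928.
Remaining 9 whole minutes in the current block: 1800 + 8 × 1798 = 16184 frames.
Within the current minute: 0 × 30 + 18 − 2 = 16 (labels ;00/;01 skipped at this minute). Total = 71928 + 16184 + 16 = 88128.

88128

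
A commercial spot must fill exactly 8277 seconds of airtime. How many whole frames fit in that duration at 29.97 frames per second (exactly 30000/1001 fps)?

248061 frames

Frames = 8277 × 30000/1001 = 248310000/1001 ≈ 248061.9381.
Complete frames: 248061.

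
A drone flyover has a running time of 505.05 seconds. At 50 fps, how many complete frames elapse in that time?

25252 frames

Frames = 505.05 × 50 = 50505/2 ≈ 25252.5000.
Complete frames: 25252.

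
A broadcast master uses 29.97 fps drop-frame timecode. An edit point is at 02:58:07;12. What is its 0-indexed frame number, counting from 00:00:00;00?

Complete 10-minute blocks: 17, each 17982 frames → 305694.
Remaining 8 whole minutes in the current block: 1800 + 7 × 1798 = 14386 frames.
Within the current minute: 7 × 30 + 12 − 2 = 220 (labels ;00/;01 skipped at this minute). Total = 305694 + 14386 + 220 = 320300.

320300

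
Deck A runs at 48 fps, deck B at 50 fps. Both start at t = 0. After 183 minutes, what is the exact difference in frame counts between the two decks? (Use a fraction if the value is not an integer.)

21960 frames

183 min = 10980 s.
A emits 48 × 10980 = 527040 frames; B emits 50 × 10980 = 549000.
Difference = 21960 frames; B is ahead of A.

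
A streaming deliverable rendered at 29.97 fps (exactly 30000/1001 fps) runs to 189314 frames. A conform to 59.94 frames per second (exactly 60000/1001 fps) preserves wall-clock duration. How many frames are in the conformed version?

378628 frames

Target frames = source frames × (target rate / source rate) = 189314 × (60000/1001)/(30000/1001) = 189314 × 2 = 378628.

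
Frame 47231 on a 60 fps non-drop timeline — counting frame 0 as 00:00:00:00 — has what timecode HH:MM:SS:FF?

47231 ÷ 60 = 787 full seconds, remainder 11 frames.
787 s = 0 h 13 min 7 s.
Timecode: 00:13:07:11.

00:13:07:11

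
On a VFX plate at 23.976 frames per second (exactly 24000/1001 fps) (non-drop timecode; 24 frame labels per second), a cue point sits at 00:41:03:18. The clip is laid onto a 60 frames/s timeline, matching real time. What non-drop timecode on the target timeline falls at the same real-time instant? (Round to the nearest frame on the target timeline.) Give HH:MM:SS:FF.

00:41:06:13

Source frame index: (0×3600 + 41×60 + 3) × 24 + 18 = 59130.
Real time: 59130 / (24000/1001) = 1972971/800 s.
Target frame: (1972971/800) × (60) = 5918913/40 ≈ 147972.825 → 147973.
At 60 labels/s: frame 147973 → 00:41:06:13.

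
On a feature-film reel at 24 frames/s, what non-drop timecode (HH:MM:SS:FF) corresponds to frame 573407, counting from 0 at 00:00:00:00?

573407 ÷ 24 = 23891 full seconds, remainder 23 frames.
23891 s = 6 h 38 min 11 s.
Timecode: 06:38:11:23.

06:38:11:23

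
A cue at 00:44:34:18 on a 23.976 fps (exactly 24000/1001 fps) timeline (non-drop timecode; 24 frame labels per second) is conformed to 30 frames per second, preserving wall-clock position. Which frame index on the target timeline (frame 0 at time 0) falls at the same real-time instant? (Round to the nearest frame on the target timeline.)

frame 80323

Source frame index: (0×3600 + 44×60 + 34) × 24 + 18 = 64194.
Real time: 64194 / (24000/1001) = 10709699/4000 s.
Target frame: (10709699/4000) × (30) = 32129097/400 ≈ 80322.742 → 80323.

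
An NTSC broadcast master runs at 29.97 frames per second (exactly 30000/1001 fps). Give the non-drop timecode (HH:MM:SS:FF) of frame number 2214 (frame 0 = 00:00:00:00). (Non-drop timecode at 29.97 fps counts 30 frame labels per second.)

2214 ÷ 30 = 73 full seconds, remainder 24 frames.
73 s = 0 h 1 min 13 s.
Timecode: 00:01:13:24.

00:01:13:24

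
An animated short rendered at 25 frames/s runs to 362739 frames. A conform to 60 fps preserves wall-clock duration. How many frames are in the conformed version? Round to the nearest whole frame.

Frames at target rate = 362739 × (60) / (25) = 4352868/5 ≈ 870573.600.
Nearest whole frame: 870574.

870574 frames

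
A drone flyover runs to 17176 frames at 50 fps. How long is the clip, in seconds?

Running time = 17176 / (50) = 343.52 s.

343.52 seconds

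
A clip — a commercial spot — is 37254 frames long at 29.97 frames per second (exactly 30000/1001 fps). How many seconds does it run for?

Running time = 37254 / (30000/1001) = 1243.0418 s.

1243.0418 seconds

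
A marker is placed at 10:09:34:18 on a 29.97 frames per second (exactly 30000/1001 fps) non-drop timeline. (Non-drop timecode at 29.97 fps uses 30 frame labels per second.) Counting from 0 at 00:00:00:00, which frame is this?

Total seconds to the label: (10 × 3600 + 9 × 60 + 34) = 36574.
Frame index = 36574 × 30 + 18 = 1097238.

1097238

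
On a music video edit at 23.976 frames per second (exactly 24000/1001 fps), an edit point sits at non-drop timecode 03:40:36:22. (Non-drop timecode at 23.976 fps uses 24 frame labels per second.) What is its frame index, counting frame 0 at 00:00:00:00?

317686

Total seconds to the label: (3 × 3600 + 40 × 60 + 36) = 13236.
Frame index = 13236 × 24 + 22 = 317686.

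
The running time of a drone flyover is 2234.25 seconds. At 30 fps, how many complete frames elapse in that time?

67027 frames

Frames = 2234.25 × 30 = 134055/2 ≈ 67027.5000.
Complete frames: 67027.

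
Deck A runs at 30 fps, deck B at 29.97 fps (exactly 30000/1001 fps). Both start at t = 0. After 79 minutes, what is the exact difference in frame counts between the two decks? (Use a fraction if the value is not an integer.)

142200/1001 frames

79 min = 4740 s.
A emits 30 × 4740 = 142200 frames; B emits 30000/1001 × 4740 = 142200000/1001.
Difference = 142200/1001 frames (≈ 142.0579); B is behind A.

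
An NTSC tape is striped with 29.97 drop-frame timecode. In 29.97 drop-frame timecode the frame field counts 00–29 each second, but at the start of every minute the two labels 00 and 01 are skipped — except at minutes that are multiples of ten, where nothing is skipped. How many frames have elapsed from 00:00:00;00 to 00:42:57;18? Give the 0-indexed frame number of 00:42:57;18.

77252

As if non-drop at 30 labels/s: (0 × 3600 + 42 × 60 + 57) × 30 + 18 = 77328.
Minute boundaries passed: 42; those not divisible by 10: 42 − 4 = 38; dropped labels = 2 × 38 = 76.
Actual frame index = 77328 − 76 = 77252.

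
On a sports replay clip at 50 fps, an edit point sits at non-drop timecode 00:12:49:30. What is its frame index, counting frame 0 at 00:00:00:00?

Total seconds to the label: (0 × 3600 + 12 × 60 + 49) = 769.
Frame index = 769 × 50 + 30 = 38480.

38480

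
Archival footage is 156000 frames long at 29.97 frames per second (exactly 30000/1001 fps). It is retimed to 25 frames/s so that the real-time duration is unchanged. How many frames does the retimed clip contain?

130130 frames

Target frames = source frames × (target rate / source rate) = 156000 × (25)/(30000/1001) = 156000 × 1001/1200 = 130130.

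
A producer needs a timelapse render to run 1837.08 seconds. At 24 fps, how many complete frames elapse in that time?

44089 frames

Frames = 1837.08 × 24 = 1102248/25 ≈ 44089.9200.
Complete frames: 44089.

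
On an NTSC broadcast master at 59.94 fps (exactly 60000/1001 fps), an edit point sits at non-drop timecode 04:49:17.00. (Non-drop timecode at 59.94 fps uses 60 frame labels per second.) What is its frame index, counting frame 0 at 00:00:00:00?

1041420

Total seconds to the label: (4 × 3600 + 49 × 60 + 17) = 17357.
Frame index = 17357 × 60 + 0 = 1041420.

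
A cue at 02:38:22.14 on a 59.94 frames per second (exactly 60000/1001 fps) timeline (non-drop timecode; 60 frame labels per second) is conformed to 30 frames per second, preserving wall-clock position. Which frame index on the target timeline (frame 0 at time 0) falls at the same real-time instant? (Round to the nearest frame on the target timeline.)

frame 285352

Source frame index: (2×3600 + 38×60 + 22) × 60 + 14 = 570134.
Real time: 570134 / (60000/1001) = 285352067/30000 s.
Target frame: (285352067/30000) × (30) = 285352067/1000 ≈ 285352.067 → 285352.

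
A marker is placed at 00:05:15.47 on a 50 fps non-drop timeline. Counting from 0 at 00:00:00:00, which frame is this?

Total seconds to the label: (0 × 3600 + 5 × 60 + 15) = 315.
Frame index = 315 × 50 + 47 = 15797.

15797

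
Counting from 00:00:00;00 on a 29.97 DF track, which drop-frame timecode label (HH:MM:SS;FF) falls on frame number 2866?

Each 10-minute DF block holds 10 × 60 × 30 − 9 × 2 = 17982 frames. 2866 ÷ 17982 → 0 full blocks, remainder 2866.
Within the partial block the first minute is 1800 frames and each further minute 1798, so 1 further minute boundary passed. Total skipped labels = 18 × 0 + 2 × 1 = 2.
Non-drop label index = 2866 + 2 = 2868; at 30 labels/s that is 00:01:35:18, i.e. DF 00:01:35;18.

00:01:35;18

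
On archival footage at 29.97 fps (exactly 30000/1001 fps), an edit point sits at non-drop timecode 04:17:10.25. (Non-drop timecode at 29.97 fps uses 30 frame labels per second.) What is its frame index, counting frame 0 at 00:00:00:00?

Total seconds to the label: (4 × 3600 + 17 × 60 + 10) = 15430.
Frame index = 15430 × 30 + 25 = 462925.

462925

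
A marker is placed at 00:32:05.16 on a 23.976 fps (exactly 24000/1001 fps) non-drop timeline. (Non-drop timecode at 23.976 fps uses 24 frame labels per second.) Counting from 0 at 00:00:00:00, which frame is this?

Total seconds to the label: (0 × 3600 + 32 × 60 + 5) = 1925.
Frame index = 1925 × 24 + 16 = 46216.

frame 46216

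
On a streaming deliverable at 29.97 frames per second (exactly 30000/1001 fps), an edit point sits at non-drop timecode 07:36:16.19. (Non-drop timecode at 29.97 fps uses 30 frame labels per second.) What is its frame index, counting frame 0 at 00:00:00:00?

821299

Total seconds to the label: (7 × 3600 + 36 × 60 + 16) = 27376.
Frame index = 27376 × 30 + 19 = 821299.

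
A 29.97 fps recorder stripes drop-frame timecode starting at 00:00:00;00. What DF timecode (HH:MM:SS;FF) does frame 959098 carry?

Ten DF minutes hold 17982 frames, so frame 959098 lies in block 53 (frames 953046–971027) with 6052 frames into that block.
The block's first minute is 1800 frames and the rest 1798 each; 6052 frames reaches minute 3, so 53 × 18 + 3 × 2 = 960 labels have been skipped so far.
Adding those back, label number 959098 + 960 = 960058 at 30 labels/s is 32001 s + 28 f = 8 h 53 min 21 s frame 28, i.e. 08:53:21;28.

08:53:21;28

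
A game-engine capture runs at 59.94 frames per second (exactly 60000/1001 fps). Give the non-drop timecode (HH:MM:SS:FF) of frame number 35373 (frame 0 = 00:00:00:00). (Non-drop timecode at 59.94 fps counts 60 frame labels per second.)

00:09:49:33

35373 ÷ 60 = 589 full seconds, remainder 33 frames.
589 s = 0 h 9 min 49 s.
Timecode: 00:09:49:33.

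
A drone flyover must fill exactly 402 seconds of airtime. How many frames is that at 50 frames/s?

20100 frames

Frames = 402 × 50 = 20100.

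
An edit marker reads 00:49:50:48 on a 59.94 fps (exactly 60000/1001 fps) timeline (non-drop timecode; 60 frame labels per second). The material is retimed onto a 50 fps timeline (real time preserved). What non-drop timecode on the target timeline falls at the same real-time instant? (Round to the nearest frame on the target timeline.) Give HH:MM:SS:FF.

Source frame index: (0×3600 + 49×60 + 50) × 60 + 48 = 179448.
Real time: 179448 / (60000/1001) = 7484477/2500 s.
Target frame: (7484477/2500) × (50) = 7484477/50 ≈ 149689.540 → 149690.
At 50 labels/s: frame 149690 → 00:49:53:40.

00:49:53:40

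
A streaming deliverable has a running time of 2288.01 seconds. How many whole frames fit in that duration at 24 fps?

Frames = 2288.01 × 24 = 1372806/25 ≈ 54912.2400.
Complete frames: 54912.

54912 frames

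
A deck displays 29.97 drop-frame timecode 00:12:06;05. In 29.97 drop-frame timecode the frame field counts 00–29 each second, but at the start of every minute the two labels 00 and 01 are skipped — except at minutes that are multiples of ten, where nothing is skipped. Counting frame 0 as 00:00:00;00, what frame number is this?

Complete 10-minute blocks: 1, each 17982 frames → 17982.
Remaining 2 whole minutes in the current block: 1800 + 1 × 1798 = 3598 frames.
Within the current minute: 6 × 30 + 5 − 2 = 183 (labels ;00/;01 skipped at this minute). Total = 17982 + 3598 + 183 = 21763.

21763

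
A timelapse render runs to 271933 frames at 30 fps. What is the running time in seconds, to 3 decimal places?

Running time = 271933 × 1/30 = 271933/30 s ≈ 9064.433 s.

9064.433 seconds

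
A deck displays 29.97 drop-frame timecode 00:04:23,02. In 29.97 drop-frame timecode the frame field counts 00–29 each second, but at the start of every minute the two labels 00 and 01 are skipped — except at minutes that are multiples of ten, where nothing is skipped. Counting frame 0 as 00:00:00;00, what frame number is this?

Complete 10-minute blocks: 0, each 17982 frames → 0.
Remaining 4 whole minutes in the current block: 1800 + 3 × 1798 = 7194 frames.
Within the current minute: 23 × 30 + 2 − 2 = 690 (labels ;00/;01 skipped at this minute). Total = 0 + 7194 + 690 = 7884.

7884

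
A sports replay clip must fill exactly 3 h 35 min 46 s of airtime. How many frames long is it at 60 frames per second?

3 h 35 min 46 s = 12946 s.
Frames = 12946 × 60 = 776760.

776760 frames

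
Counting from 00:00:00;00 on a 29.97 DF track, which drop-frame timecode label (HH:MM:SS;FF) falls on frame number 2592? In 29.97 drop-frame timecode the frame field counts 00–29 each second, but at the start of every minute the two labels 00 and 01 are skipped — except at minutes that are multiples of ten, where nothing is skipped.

Each 10-minute DF block holds 10 × 60 × 30 − 9 × 2 = 17982 frames. 2592 ÷ 17982 → 0 full blocks, remainder 2592.
Within the partial block the first minute is 1800 frames and each further minute 1798, so 1 further minute boundary passed. Total skipped labels = 18 × 0 + 2 × 1 = 2.
Non-drop label index = 2592 + 2 = 2594; at 30 labels/s that is 00:01:26:14, i.e. DF 00:01:26;14.

00:01:26;14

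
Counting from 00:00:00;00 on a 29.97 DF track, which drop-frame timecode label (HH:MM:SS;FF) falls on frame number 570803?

Ten DF minutes hold 17982 frames, so frame 570803 lies in block 31 (frames 557442–575423) with 13361 frames into that block.
The block's first minute is 1800 frames and the rest 1798 each; 13361 frames reaches minute 7, so 31 × 18 + 7 × 2 = 572 labels have been skipped so far.
Adding those back, label number 570803 + 572 = 571375 at 30 labels/s is 19045 s + 25 f = 5 h 17 min 25 s frame 25, i.e. 05:17:25;25.

05:17:25;25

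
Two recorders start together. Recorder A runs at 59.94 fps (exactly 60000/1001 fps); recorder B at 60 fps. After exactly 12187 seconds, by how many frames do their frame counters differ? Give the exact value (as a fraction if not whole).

104460/143 frames

A emits 60000/1001 × 12187 = 104460000/143 frames; B emits 60 × 12187 = 731220.
Difference = 104460/143 frames (≈ 730.4895); B is ahead of A.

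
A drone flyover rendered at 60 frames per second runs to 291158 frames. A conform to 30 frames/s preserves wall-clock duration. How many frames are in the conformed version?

Target frames = source frames × (target rate / source rate) = 291158 × (30)/(60) = 291158 × 1/2 = 145579.

145579 frames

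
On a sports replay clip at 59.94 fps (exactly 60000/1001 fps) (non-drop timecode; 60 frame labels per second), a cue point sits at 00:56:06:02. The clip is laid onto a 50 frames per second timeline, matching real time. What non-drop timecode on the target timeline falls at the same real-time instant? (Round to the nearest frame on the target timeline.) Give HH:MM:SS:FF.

Source frame index: (0×3600 + 56×60 + 6) × 60 + 2 = 201962.
Real time: 201962 / (60000/1001) = 101081981/30000 s.
Target frame: (101081981/30000) × (50) = 101081981/600 ≈ 168469.968 → 168470.
At 50 labels/s: frame 168470 → 00:56:09:20.

00:56:09:20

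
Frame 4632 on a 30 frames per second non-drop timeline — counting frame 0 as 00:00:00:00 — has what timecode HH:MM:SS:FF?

4632 ÷ 30 = 154 full seconds, remainder 12 frames.
154 s = 0 h 2 min 34 s.
Timecode: 00:02:34:12.

00:02:34:12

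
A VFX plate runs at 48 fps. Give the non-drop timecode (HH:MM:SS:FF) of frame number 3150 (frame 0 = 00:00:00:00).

3150 ÷ 48 = 65 full seconds, remainder 30 frames.
65 s = 0 h 1 min 5 s.
Timecode: 00:01:05:30.

00:01:05:30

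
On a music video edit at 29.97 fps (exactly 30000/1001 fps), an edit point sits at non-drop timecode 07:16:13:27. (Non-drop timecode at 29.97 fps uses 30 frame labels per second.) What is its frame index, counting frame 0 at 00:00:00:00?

frame 785217

Total seconds to the label: (7 × 3600 + 16 × 60 + 13) = 26173.
Frame index = 26173 × 30 + 27 = 785217.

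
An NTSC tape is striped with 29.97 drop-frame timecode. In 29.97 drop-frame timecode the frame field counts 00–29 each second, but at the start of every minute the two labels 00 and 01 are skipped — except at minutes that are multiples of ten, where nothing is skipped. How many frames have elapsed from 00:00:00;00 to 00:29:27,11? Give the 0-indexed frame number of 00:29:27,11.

52967

As if non-drop at 30 labels/s: (0 × 3600 + 29 × 60 + 27) × 30 + 11 = 53021.
Minute boundaries passed: 29; those not divisible by 10: 29 − 2 = 27; dropped labels = 2 × 27 = 54.
Actual frame index = 53021 − 54 = 52967.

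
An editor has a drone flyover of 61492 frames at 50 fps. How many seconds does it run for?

1229.84 seconds

Running time = 61492 / (50) = 1229.84 s.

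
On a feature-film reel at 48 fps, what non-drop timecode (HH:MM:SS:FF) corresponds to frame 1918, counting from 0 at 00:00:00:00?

1918 ÷ 48 = 39 full seconds, remainder 46 frames.
39 s = 0 h 0 min 39 s.
Timecode: 00:00:39:46.

00:00:39:46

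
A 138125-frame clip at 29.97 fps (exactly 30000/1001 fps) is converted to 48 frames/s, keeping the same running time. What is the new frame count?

Target frames = source frames × (target rate / source rate) = 138125 × (48)/(30000/1001) = 138125 × 1001/625 = 221221.

221221 frames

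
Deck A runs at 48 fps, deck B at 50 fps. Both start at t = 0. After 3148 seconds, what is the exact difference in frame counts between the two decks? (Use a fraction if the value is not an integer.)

6296 frames

A emits 48 × 3148 = 151104 frames; B emits 50 × 3148 = 157400.
Difference = 6296 frames; B is ahead of A.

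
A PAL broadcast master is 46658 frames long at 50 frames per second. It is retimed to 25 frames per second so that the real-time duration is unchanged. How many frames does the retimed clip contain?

Target frames = source frames × (target rate / source rate) = 46658 × (25)/(50) = 46658 × 1/2 = 23329.

23329 frames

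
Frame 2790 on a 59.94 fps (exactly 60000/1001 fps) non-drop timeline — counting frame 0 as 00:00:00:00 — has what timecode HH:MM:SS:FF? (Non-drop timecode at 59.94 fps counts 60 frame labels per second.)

2790 ÷ 60 = 46 full seconds, remainder 30 frames.
46 s = 0 h 0 min 46 s.
Timecode: 00:00:46:30.

00:00:46:30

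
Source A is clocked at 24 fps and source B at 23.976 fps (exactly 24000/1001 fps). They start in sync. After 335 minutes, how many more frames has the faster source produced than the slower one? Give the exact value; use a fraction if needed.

482400/1001 frames

335 min = 20100 s.
A emits 24 × 20100 = 482400 frames; B emits 24000/1001 × 20100 = 482400000/1001.
Difference = 482400/1001 frames (≈ 481.9181); B is behind A.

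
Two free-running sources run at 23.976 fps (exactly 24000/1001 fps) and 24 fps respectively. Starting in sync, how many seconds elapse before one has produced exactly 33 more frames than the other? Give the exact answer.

1376.375 seconds

The gap grows by |24 − 24000/1001| = 24/1001 frames per second.
Time for a 33-frame gap: 33 ÷ (24/1001) = 1376.375 s.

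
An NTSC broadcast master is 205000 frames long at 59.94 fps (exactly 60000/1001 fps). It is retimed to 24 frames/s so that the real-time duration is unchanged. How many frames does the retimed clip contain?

82082 frames

Target frames = source frames × (target rate / source rate) = 205000 × (24)/(60000/1001) = 205000 × 1001/2500 = 82082.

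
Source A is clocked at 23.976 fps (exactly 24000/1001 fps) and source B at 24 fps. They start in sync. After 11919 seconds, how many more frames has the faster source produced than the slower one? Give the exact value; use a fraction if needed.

286056/1001 frames

A emits 24000/1001 × 11919 = 286056000/1001 frames; B emits 24 × 11919 = 286056.
Difference = 286056/1001 frames (≈ 285.7702); B is ahead of A.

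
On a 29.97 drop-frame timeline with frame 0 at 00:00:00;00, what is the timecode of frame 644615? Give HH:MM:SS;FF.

05:58:28;21

Each 10-minute DF block holds 10 × 60 × 30 − 9 × 2 = 17982 frames. 644615 ÷ 17982 → 35 full blocks, remainder 15245.
Within the partial block the first minute is 1800 frames and each further minute 1798, so 8 further minute boundaries passed. Total skipped labels = 18 × 35 + 2 × 8 = 646.
Non-drop label index = 644615 + 646 = 645261; at 30 labels/s that is 05:58:28:21, i.e. DF 05:58:28;21.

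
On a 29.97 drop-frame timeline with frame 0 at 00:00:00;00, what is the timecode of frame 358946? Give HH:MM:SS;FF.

03:19:36;26

Each 10-minute DF block holds 10 × 60 × 30 − 9 × 2 = 17982 frames. 358946 ÷ 17982 → 19 full blocks, remainder 17288.
Within the partial block the first minute is 1800 frames and each further minute 1798, so 9 further minute boundaries passed. Total skipped labels = 18 × 19 + 2 × 9 = 360.
Non-drop label index = 358946 + 360 = 359306; at 30 labels/s that is 03:19:36:26, i.e. DF 03:19:36;26.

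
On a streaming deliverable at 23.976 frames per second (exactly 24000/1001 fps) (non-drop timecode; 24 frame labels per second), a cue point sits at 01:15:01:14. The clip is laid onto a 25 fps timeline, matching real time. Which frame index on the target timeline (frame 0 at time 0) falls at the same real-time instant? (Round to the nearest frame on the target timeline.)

Source frame index: (1×3600 + 15×60 + 1) × 24 + 14 = 108038.
Real time: 108038 / (24000/1001) = 54073019/12000 s.
Target frame: (54073019/12000) × (25) = 54073019/480 ≈ 112652.123 → 112652.

frame 112652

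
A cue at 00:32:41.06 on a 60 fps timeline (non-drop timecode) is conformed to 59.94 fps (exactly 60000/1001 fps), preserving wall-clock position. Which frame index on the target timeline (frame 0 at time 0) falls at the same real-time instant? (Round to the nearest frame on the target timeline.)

frame 117548

Source frame index: (0×3600 + 32×60 + 41) × 60 + 6 = 117666.
Real time: 117666 / (60) = 19611/10 s.
Target frame: (19611/10) × (60000/1001) = 117666000/1001 ≈ 117548.452 → 117548.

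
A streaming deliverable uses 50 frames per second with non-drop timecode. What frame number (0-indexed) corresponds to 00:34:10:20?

frame 102520

Total seconds to the label: (0 × 3600 + 34 × 60 + 10) = 2050.
Frame index = 2050 × 50 + 20 = 102520.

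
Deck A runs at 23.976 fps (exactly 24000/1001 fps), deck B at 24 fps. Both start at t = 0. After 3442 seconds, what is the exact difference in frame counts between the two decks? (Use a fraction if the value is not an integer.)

A emits 24000/1001 × 3442 = 82608000/1001 frames; B emits 24 × 3442 = 82608.
Difference = 82608/1001 frames (≈ 82.5255); B is ahead of A.

82608/1001 frames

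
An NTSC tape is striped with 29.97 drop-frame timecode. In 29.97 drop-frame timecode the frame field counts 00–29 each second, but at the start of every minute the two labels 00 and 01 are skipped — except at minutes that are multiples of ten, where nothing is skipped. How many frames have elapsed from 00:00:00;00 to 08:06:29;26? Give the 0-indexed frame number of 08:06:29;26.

As if non-drop at 30 labels/s: (8 × 3600 + 6 × 60 + 29) × 30 + 26 = 875696.
Minute boundaries passed: 486; those not divisible by 10: 486 − 48 = 438; dropped labels = 2 × 438 = 876.
Actual frame index = 875696 − 876 = 874820.

874820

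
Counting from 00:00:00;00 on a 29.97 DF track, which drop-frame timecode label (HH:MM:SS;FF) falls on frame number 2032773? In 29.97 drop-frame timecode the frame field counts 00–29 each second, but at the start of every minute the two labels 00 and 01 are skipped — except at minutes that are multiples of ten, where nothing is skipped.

Ten DF minutes hold 17982 frames, so frame 2032773 lies in block 113 (frames 2031966–2049947) with 807 frames into that block.
The block's first minute is 1800 frames and the rest 1798 each; 807 frames reaches minute 0, so 113 × 18 + 0 × 2 = 2034 labels have been skipped so far.
Adding those back, label number 2032773 + 2034 = 2034807 at 30 labels/s is 67826 s + 27 f = 18 h 50 min 26 s frame 27, i.e. 18:50:26;27.

18:50:26;27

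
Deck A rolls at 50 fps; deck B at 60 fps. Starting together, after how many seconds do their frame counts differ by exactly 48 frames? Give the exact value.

4.8 seconds

The gap grows by |60 − 50| = 10 frames per second.
Time for a 48-frame gap: 48 ÷ (10) = 4.8 s.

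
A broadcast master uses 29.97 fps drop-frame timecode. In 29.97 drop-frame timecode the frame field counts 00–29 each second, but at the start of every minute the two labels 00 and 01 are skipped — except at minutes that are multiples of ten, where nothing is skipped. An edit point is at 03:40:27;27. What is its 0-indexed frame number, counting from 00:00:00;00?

396441

Complete 10-minute blocks: 22, each 17982 frames → 395604.
Remaining 0 whole minutes in the current block: 0 frames.
Within the current minute: 27 × 30 + 27 = 837. Total = 395604 + 0 + 837 = 396441.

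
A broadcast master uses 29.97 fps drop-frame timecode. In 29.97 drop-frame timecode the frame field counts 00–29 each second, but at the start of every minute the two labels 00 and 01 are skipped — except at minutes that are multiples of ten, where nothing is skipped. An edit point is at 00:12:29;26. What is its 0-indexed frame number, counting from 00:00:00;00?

As if non-drop at 30 labels/s: (0 × 3600 + 12 × 60 + 29) × 30 + 26 = 22496.
Minute boundaries passed: 12; those not divisible by 10: 12 − 1 = 11; dropped labels = 2 × 11 = 22.
Actual frame index = 22496 − 22 = 22474.

22474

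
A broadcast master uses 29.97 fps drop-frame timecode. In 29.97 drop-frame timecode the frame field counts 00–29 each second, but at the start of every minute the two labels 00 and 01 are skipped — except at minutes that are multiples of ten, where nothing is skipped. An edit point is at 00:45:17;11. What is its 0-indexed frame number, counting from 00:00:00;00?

As if non-drop at 30 labels/s: (0 × 3600 + 45 × 60 + 17) × 30 + 11 = 81521.
Minute boundaries passed: 45; those not divisible by 10: 45 − 4 = 41; dropped labels = 2 × 41 = 82.
Actual frame index = 81521 − 82 = 81439.

81439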